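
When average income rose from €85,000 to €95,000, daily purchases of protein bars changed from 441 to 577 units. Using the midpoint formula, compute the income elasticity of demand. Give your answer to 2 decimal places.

ΔQ = 136, ΔI = 10000. Midpoints: Ī = 90,000, Q̄ = 509.0.
ε_I = (ΔQ/ΔI)(Ī/Q̄) = (136/10000)(90000/509.0).

2.40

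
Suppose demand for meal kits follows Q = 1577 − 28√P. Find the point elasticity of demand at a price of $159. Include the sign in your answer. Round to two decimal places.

-0.14

At P = 159, Q = 1223.933.
dQ/dP = −28/(2√P) = -1.110.
ε = (dQ/dP)(P/Q) = (-1.110)(159/1223.933).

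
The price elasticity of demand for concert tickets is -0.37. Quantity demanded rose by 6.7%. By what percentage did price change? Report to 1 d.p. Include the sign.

%ΔP ≈ %ΔQ / ε = (6.7%)/(-0.37) = -18.11%.

-18.1%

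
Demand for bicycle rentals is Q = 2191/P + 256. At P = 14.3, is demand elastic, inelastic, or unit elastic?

inelastic

Q = 409.217, dQ/dP = -10.714.
ε = (dQ/dP)(P/Q) ≈ -0.374.
|ε| = 0.37 < 1.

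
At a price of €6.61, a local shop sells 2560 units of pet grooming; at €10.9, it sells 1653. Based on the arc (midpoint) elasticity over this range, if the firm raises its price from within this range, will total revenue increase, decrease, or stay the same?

Arc ε = (-907/4.29)(8.76/2106.5) ≈ -0.879.
|ε| = 0.88 < 1, so demand is inelastic. A price rise therefore raises total revenue.

increase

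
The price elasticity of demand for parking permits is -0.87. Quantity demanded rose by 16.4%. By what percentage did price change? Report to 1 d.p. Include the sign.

-18.9%

%ΔP ≈ %ΔQ / ε = (16.4%)/(-0.87) = -18.85%.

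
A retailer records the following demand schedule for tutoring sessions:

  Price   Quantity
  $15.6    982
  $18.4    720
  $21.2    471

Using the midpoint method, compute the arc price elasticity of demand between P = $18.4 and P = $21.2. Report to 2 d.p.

-2.96

At P = 18.4, Q = 720; at P = 21.2, Q = 471.
ΔQ = -249, ΔP = 2.8. Midpoints: P̄ = 19.80, Q̄ = 595.5.
ε = (ΔQ/ΔP)(P̄/Q̄) = (-249/2.8)(19.80/595.5).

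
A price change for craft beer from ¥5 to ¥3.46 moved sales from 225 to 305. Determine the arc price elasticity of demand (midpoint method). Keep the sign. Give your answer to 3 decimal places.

-0.829

ΔQ = 305 − 225 = 80; ΔP = 3.46 − 5 = -1.54.
Midpoints: P̄ = 4.23, Q̄ = 265.0.
ε = (ΔQ/ΔP)(P̄/Q̄) = (80/-1.54)(4.23/265.0).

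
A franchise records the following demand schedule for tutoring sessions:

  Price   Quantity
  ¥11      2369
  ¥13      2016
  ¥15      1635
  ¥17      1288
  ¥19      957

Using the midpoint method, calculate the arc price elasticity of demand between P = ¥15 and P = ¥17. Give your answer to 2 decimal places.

At P = 15, Q = 1635; at P = 17, Q = 1288.
ΔQ = -347, ΔP = 2. Midpoints: P̄ = 16.00, Q̄ = 1461.5.
ε = (ΔQ/ΔP)(P̄/Q̄) = (-347/2)(16.00/1461.5).

-1.90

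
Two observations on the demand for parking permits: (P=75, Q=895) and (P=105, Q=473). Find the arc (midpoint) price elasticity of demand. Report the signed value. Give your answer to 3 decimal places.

ΔQ = 473 − 895 = -422; ΔP = 105 − 75 = 30.
Midpoints: P̄ = 90.00, Q̄ = 684.0.
ε = (ΔQ/ΔP)(P̄/Q̄) = (-422/30)(90.00/684.0).

-1.851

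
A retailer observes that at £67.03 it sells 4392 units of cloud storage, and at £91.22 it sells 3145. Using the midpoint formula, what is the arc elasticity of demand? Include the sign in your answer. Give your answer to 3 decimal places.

-1.082

ΔQ = 3145 − 4392 = -1247; ΔP = 91.22 − 67.03 = 24.19.
Midpoints: P̄ = 79.12, Q̄ = 3768.5.
ε = (ΔQ/ΔP)(P̄/Q̄) = (-1247/24.19)(79.12/3768.5).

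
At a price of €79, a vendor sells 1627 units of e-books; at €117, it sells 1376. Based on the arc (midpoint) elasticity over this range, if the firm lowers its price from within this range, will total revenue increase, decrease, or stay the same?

Arc ε = (-251/38)(98.00/1501.5) ≈ -0.431.
|ε| = 0.43 < 1, so demand is inelastic. A price cut therefore reduces total revenue.

decrease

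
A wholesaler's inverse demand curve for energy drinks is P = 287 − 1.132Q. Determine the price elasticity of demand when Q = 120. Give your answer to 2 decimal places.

-1.11

At Q = 120, P = 287 − 1.132(120) = 151.16.
dP/dQ = −1.132, so dQ/dP = 1/(−1.132) = -0.883.
ε = (dQ/dP)(P/Q) = (-0.883)(151.16/120).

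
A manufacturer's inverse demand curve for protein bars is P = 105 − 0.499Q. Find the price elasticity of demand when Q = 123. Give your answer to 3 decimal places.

At Q = 123, P = 105 − 0.499(123) = 43.62.
dP/dQ = −0.499, so dQ/dP = 1/(−0.499) = -2.004.
ε = (dQ/dP)(P/Q) = (-2.004)(43.62/123).

-0.711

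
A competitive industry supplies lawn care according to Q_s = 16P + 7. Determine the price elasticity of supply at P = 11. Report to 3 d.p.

At P = 11, Q_s = 183.
dQ_s/dP = 16.
ε_s = (dQ_s/dP)(P/Q_s) = (16)(11/183).

0.962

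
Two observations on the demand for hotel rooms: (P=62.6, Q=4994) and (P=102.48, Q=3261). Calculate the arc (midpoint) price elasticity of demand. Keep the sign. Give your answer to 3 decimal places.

ΔQ = 3261 − 4994 = -1733; ΔP = 102.48 − 62.6 = 39.88.
Midpoints: P̄ = 82.54, Q̄ = 4127.5.
ε = (ΔQ/ΔP)(P̄/Q̄) = (-1733/39.88)(82.54/4127.5).

-0.869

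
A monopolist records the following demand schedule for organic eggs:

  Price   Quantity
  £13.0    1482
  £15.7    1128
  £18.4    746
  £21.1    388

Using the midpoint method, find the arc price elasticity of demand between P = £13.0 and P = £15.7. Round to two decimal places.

-1.44

At P = 13.0, Q = 1482; at P = 15.7, Q = 1128.
ΔQ = -354, ΔP = 2.7. Midpoints: P̄ = 14.35, Q̄ = 1305.0.
ε = (ΔQ/ΔP)(P̄/Q̄) = (-354/2.7)(14.35/1305.0).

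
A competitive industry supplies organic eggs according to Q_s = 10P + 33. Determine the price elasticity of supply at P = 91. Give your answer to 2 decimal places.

0.97

At P = 91, Q_s = 943.
dQ_s/dP = 10.
ε_s = (dQ_s/dP)(P/Q_s) = (10)(91/943).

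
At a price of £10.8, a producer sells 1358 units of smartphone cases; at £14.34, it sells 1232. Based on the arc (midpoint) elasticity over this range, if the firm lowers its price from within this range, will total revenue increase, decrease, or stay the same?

Arc ε = (-126/3.54)(12.57/1295.0) ≈ -0.345.
|ε| = 0.35 < 1, so demand is inelastic. A price cut therefore reduces total revenue.

decrease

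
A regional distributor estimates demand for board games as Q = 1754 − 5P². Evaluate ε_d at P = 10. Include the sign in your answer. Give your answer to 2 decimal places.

At P = 10, Q = 1254.
dQ/dP = −10P = -100.
ε = (dQ/dP)(P/Q) = (-100)(10/1254).

-0.80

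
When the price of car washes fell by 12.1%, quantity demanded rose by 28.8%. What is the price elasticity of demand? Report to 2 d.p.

ε = %ΔQ / %ΔP = (28.8)/(-12.1) = -2.380.

-2.38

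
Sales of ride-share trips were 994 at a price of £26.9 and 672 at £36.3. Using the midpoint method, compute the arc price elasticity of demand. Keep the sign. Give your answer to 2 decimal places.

-1.30

ΔQ = 672 − 994 = -322; ΔP = 36.3 − 26.9 = 9.4.
Midpoints: P̄ = 31.60, Q̄ = 833.0.
ε = (ΔQ/ΔP)(P̄/Q̄) = (-322/9.4)(31.60/833.0).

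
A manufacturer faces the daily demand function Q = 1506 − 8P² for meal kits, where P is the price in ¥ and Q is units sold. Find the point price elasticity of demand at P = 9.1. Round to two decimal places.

-1.57

At P = 9.1, Q = 843.520.
dQ/dP = −16P = -145.600.
ε = (dQ/dP)(P/Q) = (-145.600)(9.1/843.520).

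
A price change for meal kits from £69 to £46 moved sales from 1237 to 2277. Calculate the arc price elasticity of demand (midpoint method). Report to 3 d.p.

ΔQ = 2277 − 1237 = 1040; ΔP = 46 − 69 = -23.
Midpoints: P̄ = 57.50, Q̄ = 1757.0.
ε = (ΔQ/ΔP)(P̄/Q̄) = (1040/-23)(57.50/1757.0).

-1.480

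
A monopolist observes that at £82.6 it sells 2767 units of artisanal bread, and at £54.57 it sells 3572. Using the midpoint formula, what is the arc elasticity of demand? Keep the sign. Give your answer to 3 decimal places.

ΔQ = 3572 − 2767 = 805; ΔP = 54.57 − 82.6 = -28.03.
Midpoints: P̄ = 68.58, Q̄ = 3169.5.
ε = (ΔQ/ΔP)(P̄/Q̄) = (805/-28.03)(68.58/3169.5).

-0.621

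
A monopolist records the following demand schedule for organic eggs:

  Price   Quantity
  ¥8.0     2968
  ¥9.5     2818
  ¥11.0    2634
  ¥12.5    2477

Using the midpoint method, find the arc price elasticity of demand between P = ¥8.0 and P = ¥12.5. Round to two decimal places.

At P = 8.0, Q = 2968; at P = 12.5, Q = 2477.
ΔQ = -491, ΔP = 4.5. Midpoints: P̄ = 10.25, Q̄ = 2722.5.
ε = (ΔQ/ΔP)(P̄/Q̄) = (-491/4.5)(10.25/2722.5).

-0.41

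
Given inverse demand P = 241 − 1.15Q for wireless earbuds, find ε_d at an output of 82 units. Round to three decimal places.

-1.556

At Q = 82, P = 241 − 1.15(82) = 146.70.
dP/dQ = −1.15, so dQ/dP = 1/(−1.15) = -0.870.
ε = (dQ/dP)(P/Q) = (-0.870)(146.70/82).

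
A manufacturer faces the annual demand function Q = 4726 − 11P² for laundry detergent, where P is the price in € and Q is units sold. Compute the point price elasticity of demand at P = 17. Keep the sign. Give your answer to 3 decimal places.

At P = 17, Q = 1547.
dQ/dP = −22P = -374.
ε = (dQ/dP)(P/Q) = (-374)(17/1547).

-4.110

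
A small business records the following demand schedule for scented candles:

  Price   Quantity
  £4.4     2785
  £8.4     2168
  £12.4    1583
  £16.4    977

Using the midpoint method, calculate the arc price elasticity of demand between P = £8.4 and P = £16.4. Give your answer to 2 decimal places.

-1.17

At P = 8.4, Q = 2168; at P = 16.4, Q = 977.
ΔQ = -1191, ΔP = 8.0. Midpoints: P̄ = 12.40, Q̄ = 1572.5.
ε = (ΔQ/ΔP)(P̄/Q̄) = (-1191/8.0)(12.40/1572.5).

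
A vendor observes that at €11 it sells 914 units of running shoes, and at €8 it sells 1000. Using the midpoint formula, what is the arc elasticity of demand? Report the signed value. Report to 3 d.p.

ΔQ = 1000 − 914 = 86; ΔP = 8 − 11 = -3.
Midpoints: P̄ = 9.50, Q̄ = 957.0.
ε = (ΔQ/ΔP)(P̄/Q̄) = (86/-3)(9.50/957.0).

-0.285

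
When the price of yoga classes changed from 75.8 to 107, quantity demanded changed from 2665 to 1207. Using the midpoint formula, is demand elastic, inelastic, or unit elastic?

elastic

Arc ε ≈ -2.206.
|ε| = 2.21 > 1.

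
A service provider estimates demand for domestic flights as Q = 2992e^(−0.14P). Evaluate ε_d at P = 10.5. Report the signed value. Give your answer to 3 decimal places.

At P = 10.5, Q = 687.937.
dQ/dP = −0.14·2992e^(−0.14P) = −0.14Q = -96.311.
ε = (dQ/dP)(P/Q) = (-96.311)(10.5/687.937).
|ε| > 1, so demand is elastic at this price.

-1.470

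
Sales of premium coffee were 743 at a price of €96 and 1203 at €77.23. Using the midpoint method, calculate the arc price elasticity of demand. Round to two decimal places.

-2.18

ΔQ = 1203 − 743 = 460; ΔP = 77.23 − 96 = -18.77.
Midpoints: P̄ = 86.62, Q̄ = 973.0.
ε = (ΔQ/ΔP)(P̄/Q̄) = (460/-18.77)(86.62/973.0).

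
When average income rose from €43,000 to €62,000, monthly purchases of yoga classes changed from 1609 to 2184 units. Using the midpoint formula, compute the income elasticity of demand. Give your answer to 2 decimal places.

0.84

ΔQ = 575, ΔI = 19000. Midpoints: Ī = 52,500, Q̄ = 1896.5.
ε_I = (ΔQ/ΔI)(Ī/Q̄) = (575/19000)(52500/1896.5).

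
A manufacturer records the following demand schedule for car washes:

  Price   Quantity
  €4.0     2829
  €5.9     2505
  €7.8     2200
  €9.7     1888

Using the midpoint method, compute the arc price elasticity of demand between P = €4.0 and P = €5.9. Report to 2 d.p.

At P = 4.0, Q = 2829; at P = 5.9, Q = 2505.
ΔQ = -324, ΔP = 1.9. Midpoints: P̄ = 4.95, Q̄ = 2667.0.
ε = (ΔQ/ΔP)(P̄/Q̄) = (-324/1.9)(4.95/2667.0).

-0.32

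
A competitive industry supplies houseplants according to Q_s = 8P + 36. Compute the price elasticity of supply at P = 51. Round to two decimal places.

0.92

At P = 51, Q_s = 444.
dQ_s/dP = 8.
ε_s = (dQ_s/dP)(P/Q_s) = (8)(51/444).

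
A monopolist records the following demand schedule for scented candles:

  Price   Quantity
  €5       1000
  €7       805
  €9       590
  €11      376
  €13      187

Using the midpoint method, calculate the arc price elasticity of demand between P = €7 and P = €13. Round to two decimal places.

At P = 7, Q = 805; at P = 13, Q = 187.
ΔQ = -618, ΔP = 6. Midpoints: P̄ = 10.00, Q̄ = 496.0.
ε = (ΔQ/ΔP)(P̄/Q̄) = (-618/6)(10.00/496.0).

-2.08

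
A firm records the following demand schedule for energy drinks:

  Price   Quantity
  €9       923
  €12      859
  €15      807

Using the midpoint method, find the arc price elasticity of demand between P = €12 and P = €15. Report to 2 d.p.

At P = 12, Q = 859; at P = 15, Q = 807.
ΔQ = -52, ΔP = 3. Midpoints: P̄ = 13.50, Q̄ = 833.0.
ε = (ΔQ/ΔP)(P̄/Q̄) = (-52/3)(13.50/833.0).

-0.28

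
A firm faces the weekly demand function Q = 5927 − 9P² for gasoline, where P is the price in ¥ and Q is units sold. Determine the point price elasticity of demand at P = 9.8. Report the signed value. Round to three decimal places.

At P = 9.8, Q = 5062.640.
dQ/dP = −18P = -176.400.
ε = (dQ/dP)(P/Q) = (-176.400)(9.8/5062.640).

-0.341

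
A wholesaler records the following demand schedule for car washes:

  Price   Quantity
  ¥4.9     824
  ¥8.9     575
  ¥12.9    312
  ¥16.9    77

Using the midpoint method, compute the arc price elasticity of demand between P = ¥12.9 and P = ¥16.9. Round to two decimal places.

-4.50

At P = 12.9, Q = 312; at P = 16.9, Q = 77.
ΔQ = -235, ΔP = 4.0. Midpoints: P̄ = 14.90, Q̄ = 194.5.
ε = (ΔQ/ΔP)(P̄/Q̄) = (-235/4.0)(14.90/194.5).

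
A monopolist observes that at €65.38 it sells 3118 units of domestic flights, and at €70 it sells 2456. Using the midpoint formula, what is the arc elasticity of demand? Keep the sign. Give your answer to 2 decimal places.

-3.48

ΔQ = 2456 − 3118 = -662; ΔP = 70 − 65.38 = 4.62.
Midpoints: P̄ = 67.69, Q̄ = 2787.0.
ε = (ΔQ/ΔP)(P̄/Q̄) = (-662/4.62)(67.69/2787.0).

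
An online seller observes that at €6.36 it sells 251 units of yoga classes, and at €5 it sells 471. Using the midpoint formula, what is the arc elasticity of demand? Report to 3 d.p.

-2.545

ΔQ = 471 − 251 = 220; ΔP = 5 − 6.36 = -1.36.
Midpoints: P̄ = 5.68, Q̄ = 361.0.
ε = (ΔQ/ΔP)(P̄/Q̄) = (220/-1.36)(5.68/361.0).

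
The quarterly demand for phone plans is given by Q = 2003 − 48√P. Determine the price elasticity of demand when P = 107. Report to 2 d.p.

-0.16

At P = 107, Q = 1506.484.
dQ/dP = −48/(2√P) = -2.320.
ε = (dQ/dP)(P/Q) = (-2.320)(107/1506.484).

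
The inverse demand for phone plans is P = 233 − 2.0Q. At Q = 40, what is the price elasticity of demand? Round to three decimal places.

-1.913

At Q = 40, P = 233 − 2.0(40) = 153.00.
dP/dQ = −2.0, so dQ/dP = 1/(−2.0) = -0.500.
ε = (dQ/dP)(P/Q) = (-0.500)(153.00/40).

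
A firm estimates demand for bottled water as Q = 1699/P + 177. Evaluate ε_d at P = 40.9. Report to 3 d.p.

At P = 40.9, Q = 218.540.
dQ/dP = −1699/P² = -1.016.
ε = (dQ/dP)(P/Q) = (-1.016)(40.9/218.540).
|ε| < 1, so demand is inelastic at this price.

-0.190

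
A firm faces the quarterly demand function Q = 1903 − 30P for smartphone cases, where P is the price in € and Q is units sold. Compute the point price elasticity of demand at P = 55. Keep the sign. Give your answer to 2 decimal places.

-6.52

At P = 55, Q = 253.
dQ/dP = −30.
ε = (dQ/dP)(P/Q) = (-30)(55/253).
|ε| > 1, so demand is elastic at this price.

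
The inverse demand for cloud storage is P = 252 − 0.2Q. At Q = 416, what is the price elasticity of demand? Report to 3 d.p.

-2.029

At Q = 416, P = 252 − 0.2(416) = 168.80.
dP/dQ = −0.2, so dQ/dP = 1/(−0.2) = -5.000.
ε = (dQ/dP)(P/Q) = (-5.000)(168.80/416).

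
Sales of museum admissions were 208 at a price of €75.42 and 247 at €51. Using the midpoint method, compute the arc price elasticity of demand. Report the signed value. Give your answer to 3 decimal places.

ΔQ = 247 − 208 = 39; ΔP = 51 − 75.42 = -24.42.
Midpoints: P̄ = 63.21, Q̄ = 227.5.
ε = (ΔQ/ΔP)(P̄/Q̄) = (39/-24.42)(63.21/227.5).

-0.444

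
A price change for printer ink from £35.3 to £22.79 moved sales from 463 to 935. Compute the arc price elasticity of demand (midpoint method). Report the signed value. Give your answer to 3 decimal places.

-1.568

ΔQ = 935 − 463 = 472; ΔP = 22.79 − 35.3 = -12.51.
Midpoints: P̄ = 29.04, Q̄ = 699.0.
ε = (ΔQ/ΔP)(P̄/Q̄) = (472/-12.51)(29.04/699.0).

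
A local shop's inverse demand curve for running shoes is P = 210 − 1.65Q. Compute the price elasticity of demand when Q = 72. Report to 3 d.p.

At Q = 72, P = 210 − 1.65(72) = 91.20.
dP/dQ = −1.65, so dQ/dP = 1/(−1.65) = -0.606.
ε = (dQ/dP)(P/Q) = (-0.606)(91.20/72).

-0.768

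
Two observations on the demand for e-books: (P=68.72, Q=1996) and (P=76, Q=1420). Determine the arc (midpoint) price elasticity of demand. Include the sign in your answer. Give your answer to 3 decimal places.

ΔQ = 1420 − 1996 = -576; ΔP = 76 − 68.72 = 7.28.
Midpoints: P̄ = 72.36, Q̄ = 1708.0.
ε = (ΔQ/ΔP)(P̄/Q̄) = (-576/7.28)(72.36/1708.0).

-3.352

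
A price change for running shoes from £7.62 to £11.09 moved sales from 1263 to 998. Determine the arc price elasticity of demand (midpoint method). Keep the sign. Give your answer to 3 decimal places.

-0.632

ΔQ = 998 − 1263 = -265; ΔP = 11.09 − 7.62 = 3.47.
Midpoints: P̄ = 9.36, Q̄ = 1130.5.
ε = (ΔQ/ΔP)(P̄/Q̄) = (-265/3.47)(9.36/1130.5).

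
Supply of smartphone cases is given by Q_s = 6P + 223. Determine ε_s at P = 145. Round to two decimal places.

At P = 145, Q_s = 1093.
dQ_s/dP = 6.
ε_s = (dQ_s/dP)(P/Q_s) = (6)(145/1093).

0.80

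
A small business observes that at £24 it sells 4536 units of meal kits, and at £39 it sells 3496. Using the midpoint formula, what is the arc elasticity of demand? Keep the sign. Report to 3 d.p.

ΔQ = 3496 − 4536 = -1040; ΔP = 39 − 24 = 15.
Midpoints: P̄ = 31.50, Q̄ = 4016.0.
ε = (ΔQ/ΔP)(P̄/Q̄) = (-1040/15)(31.50/4016.0).

-0.544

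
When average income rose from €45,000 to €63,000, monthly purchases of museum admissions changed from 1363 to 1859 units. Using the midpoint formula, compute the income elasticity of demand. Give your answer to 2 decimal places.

ΔQ = 496, ΔI = 18000. Midpoints: Ī = 54,000, Q̄ = 1611.0.
ε_I = (ΔQ/ΔI)(Ī/Q̄) = (496/18000)(54000/1611.0).

0.92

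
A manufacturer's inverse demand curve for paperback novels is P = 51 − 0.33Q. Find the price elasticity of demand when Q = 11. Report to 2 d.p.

-13.05

At Q = 11, P = 51 − 0.33(11) = 47.37.
dP/dQ = −0.33, so dQ/dP = 1/(−0.33) = -3.030.
ε = (dQ/dP)(P/Q) = (-3.030)(47.37/11).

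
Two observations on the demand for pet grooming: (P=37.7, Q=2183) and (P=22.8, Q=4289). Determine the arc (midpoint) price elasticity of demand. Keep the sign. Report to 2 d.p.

-1.32

ΔQ = 4289 − 2183 = 2106; ΔP = 22.8 − 37.7 = -14.9.
Midpoints: P̄ = 30.25, Q̄ = 3236.0.
ε = (ΔQ/ΔP)(P̄/Q̄) = (2106/-14.9)(30.25/3236.0).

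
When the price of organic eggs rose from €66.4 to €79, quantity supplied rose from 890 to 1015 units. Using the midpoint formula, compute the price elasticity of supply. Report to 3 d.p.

0.757

ΔQ = 1015 − 890 = 125; ΔP = 79 − 66.4 = 12.6.
Midpoints: P̄ = 72.70, Q̄ = 952.5.
ε_s = (ΔQ/ΔP)(P̄/Q̄) = (125/12.6)(72.70/952.5).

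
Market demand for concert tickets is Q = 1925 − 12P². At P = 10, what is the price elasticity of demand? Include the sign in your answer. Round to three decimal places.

-3.310

At P = 10, Q = 725.
dQ/dP = −24P = -240.
ε = (dQ/dP)(P/Q) = (-240)(10/725).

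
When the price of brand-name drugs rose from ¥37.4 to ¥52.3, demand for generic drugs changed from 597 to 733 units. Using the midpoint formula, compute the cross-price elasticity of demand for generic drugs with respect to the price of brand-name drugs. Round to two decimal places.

0.62

ΔQ_x = 733 − 597 = 136; ΔP_y = 52.3 − 37.4 = 14.9.
Midpoints: P̄_y = 44.85, Q̄_x = 665.0.
ε_xy = (ΔQ_x/ΔP_y)(P̄_y/Q̄_x) = (136/14.9)(44.85/665.0).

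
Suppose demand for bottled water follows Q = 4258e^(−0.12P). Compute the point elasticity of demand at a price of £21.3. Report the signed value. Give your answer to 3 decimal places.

-2.556

At P = 21.3, Q = 330.483.
dQ/dP = −0.12·4258e^(−0.12P) = −0.12Q = -39.658.
ε = (dQ/dP)(P/Q) = (-39.658)(21.3/330.483).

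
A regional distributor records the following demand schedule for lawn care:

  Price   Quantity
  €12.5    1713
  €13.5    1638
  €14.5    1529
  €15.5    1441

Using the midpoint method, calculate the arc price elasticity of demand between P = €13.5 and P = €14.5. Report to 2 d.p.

-0.96

At P = 13.5, Q = 1638; at P = 14.5, Q = 1529.
ΔQ = -109, ΔP = 1.0. Midpoints: P̄ = 14.00, Q̄ = 1583.5.
ε = (ΔQ/ΔP)(P̄/Q̄) = (-109/1.0)(14.00/1583.5).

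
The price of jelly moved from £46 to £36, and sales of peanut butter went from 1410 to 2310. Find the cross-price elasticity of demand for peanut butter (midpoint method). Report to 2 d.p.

-1.98

ΔQ_x = 2310 − 1410 = 900; ΔP_y = 36 − 46 = -10.
Midpoints: P̄_y = 41.00, Q̄_x = 1860.0.
ε_xy = (ΔQ_x/ΔP_y)(P̄_y/Q̄_x) = (900/-10)(41.00/1860.0).
ε_xy < 0, so the goods are complements.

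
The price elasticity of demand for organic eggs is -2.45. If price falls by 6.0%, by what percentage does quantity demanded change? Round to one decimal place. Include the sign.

%ΔQ ≈ ε × %ΔP = (-2.45)(-6.0%) = 14.70%.

14.7%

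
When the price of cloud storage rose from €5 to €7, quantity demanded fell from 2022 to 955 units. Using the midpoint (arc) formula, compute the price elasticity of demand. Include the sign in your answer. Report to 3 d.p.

-2.150

ΔQ = 955 − 2022 = -1067; ΔP = 7 − 5 = 2.
Midpoints: P̄ = 6.00, Q̄ = 1488.5.
ε = (ΔQ/ΔP)(P̄/Q̄) = (-1067/2)(6.00/1488.5).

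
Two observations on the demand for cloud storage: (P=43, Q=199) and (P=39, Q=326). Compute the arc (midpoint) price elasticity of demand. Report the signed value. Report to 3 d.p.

-4.959

ΔQ = 326 − 199 = 127; ΔP = 39 − 43 = -4.
Midpoints: P̄ = 41.00, Q̄ = 262.5.
ε = (ΔQ/ΔP)(P̄/Q̄) = (127/-4)(41.00/262.5).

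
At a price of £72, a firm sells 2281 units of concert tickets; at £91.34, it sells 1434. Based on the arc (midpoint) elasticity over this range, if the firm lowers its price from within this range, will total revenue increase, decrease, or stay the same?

Arc ε = (-847/19.34)(81.67/1857.5) ≈ -1.926.
|ε| = 1.93 > 1, so demand is elastic. A price cut therefore raises total revenue.

increase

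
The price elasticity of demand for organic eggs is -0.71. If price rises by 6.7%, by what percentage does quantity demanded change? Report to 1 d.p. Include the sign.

-4.8%

%ΔQ ≈ ε × %ΔP = (-0.71)(6.7%) = -4.76%.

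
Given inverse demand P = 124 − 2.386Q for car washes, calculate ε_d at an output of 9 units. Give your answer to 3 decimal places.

-4.774

At Q = 9, P = 124 − 2.386(9) = 102.53.
dP/dQ = −2.386, so dQ/dP = 1/(−2.386) = -0.419.
ε = (dQ/dP)(P/Q) = (-0.419)(102.53/9).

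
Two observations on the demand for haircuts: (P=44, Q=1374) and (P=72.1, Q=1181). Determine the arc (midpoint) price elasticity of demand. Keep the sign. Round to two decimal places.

ΔQ = 1181 − 1374 = -193; ΔP = 72.1 − 44 = 28.1.
Midpoints: P̄ = 58.05, Q̄ = 1277.5.
ε = (ΔQ/ΔP)(P̄/Q̄) = (-193/28.1)(58.05/1277.5).

-0.31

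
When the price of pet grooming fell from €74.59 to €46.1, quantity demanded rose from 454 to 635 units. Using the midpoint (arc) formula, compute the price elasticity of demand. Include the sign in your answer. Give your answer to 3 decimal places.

-0.704

ΔQ = 635 − 454 = 181; ΔP = 46.1 − 74.59 = -28.49.
Midpoints: P̄ = 60.34, Q̄ = 544.5.
ε = (ΔQ/ΔP)(P̄/Q̄) = (181/-28.49)(60.34/544.5).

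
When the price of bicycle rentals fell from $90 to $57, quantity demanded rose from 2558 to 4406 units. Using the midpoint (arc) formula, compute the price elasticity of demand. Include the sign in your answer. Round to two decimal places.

-1.18

ΔQ = 4406 − 2558 = 1848; ΔP = 57 − 90 = -33.
Midpoints: P̄ = 73.50, Q̄ = 3482.0.
ε = (ΔQ/ΔP)(P̄/Q̄) = (1848/-33)(73.50/3482.0).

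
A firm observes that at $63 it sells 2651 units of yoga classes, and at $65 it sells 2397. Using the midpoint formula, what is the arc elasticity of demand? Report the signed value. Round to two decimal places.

-3.22

ΔQ = 2397 − 2651 = -254; ΔP = 65 − 63 = 2.
Midpoints: P̄ = 64.00, Q̄ = 2524.0.
ε = (ΔQ/ΔP)(P̄/Q̄) = (-254/2)(64.00/2524.0).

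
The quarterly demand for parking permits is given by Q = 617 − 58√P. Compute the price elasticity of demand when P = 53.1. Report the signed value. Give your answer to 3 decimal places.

-1.087

At P = 53.1, Q = 194.355.
dQ/dP = −58/(2√P) = -3.980.
ε = (dQ/dP)(P/Q) = (-3.980)(53.1/194.355).
|ε| > 1, so demand is elastic at this price.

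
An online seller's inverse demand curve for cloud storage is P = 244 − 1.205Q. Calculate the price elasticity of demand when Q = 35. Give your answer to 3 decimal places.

At Q = 35, P = 244 − 1.205(35) = 201.82.
dP/dQ = −1.205, so dQ/dP = 1/(−1.205) = -0.830.
ε = (dQ/dP)(P/Q) = (-0.830)(201.82/35).

-4.785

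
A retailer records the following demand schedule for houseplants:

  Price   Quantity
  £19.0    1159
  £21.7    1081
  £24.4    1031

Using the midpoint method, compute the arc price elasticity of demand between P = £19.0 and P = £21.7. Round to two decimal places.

At P = 19.0, Q = 1159; at P = 21.7, Q = 1081.
ΔQ = -78, ΔP = 2.7. Midpoints: P̄ = 20.35, Q̄ = 1120.0.
ε = (ΔQ/ΔP)(P̄/Q̄) = (-78/2.7)(20.35/1120.0).

-0.52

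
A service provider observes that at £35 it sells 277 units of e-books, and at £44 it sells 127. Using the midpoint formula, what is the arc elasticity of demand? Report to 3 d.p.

ΔQ = 127 − 277 = -150; ΔP = 44 − 35 = 9.
Midpoints: P̄ = 39.50, Q̄ = 202.0.
ε = (ΔQ/ΔP)(P̄/Q̄) = (-150/9)(39.50/202.0).

-3.259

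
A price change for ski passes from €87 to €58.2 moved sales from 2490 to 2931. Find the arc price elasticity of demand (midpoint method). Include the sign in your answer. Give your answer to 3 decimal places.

ΔQ = 2931 − 2490 = 441; ΔP = 58.2 − 87 = -28.8.
Midpoints: P̄ = 72.60, Q̄ = 2710.5.
ε = (ΔQ/ΔP)(P̄/Q̄) = (441/-28.8)(72.60/2710.5).

-0.410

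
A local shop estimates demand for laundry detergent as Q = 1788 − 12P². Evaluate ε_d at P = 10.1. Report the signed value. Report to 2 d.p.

At P = 10.1, Q = 563.880.
dQ/dP = −24P = -242.400.
ε = (dQ/dP)(P/Q) = (-242.400)(10.1/563.880).
|ε| > 1, so demand is elastic at this price.

-4.34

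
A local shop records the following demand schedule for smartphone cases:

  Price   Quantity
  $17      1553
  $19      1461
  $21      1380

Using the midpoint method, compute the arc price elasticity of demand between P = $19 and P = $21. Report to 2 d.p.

-0.57

At P = 19, Q = 1461; at P = 21, Q = 1380.
ΔQ = -81, ΔP = 2. Midpoints: P̄ = 20.00, Q̄ = 1420.5.
ε = (ΔQ/ΔP)(P̄/Q̄) = (-81/2)(20.00/1420.5).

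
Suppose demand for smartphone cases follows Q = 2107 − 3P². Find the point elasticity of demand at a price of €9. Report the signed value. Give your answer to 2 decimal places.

At P = 9, Q = 1864.
dQ/dP = −6P = -54.
ε = (dQ/dP)(P/Q) = (-54)(9/1864).

-0.26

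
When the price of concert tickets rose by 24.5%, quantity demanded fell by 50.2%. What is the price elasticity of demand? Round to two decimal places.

ε = %ΔQ / %ΔP = (-50.2)/(24.5) = -2.049.

-2.05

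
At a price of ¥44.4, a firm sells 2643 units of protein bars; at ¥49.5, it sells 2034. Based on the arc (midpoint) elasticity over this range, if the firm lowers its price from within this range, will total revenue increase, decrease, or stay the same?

Arc ε = (-609/5.1)(46.95/2338.5) ≈ -2.397.
|ε| = 2.40 > 1, so demand is elastic. A price cut therefore raises total revenue.

increase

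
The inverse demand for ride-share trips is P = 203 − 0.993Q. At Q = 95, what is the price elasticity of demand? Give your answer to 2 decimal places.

-1.15

At Q = 95, P = 203 − 0.993(95) = 108.67.
dP/dQ = −0.993, so dQ/dP = 1/(−0.993) = -1.007.
ε = (dQ/dP)(P/Q) = (-1.007)(108.67/95).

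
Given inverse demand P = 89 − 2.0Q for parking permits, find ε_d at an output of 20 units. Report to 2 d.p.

At Q = 20, P = 89 − 2.0(20) = 49.00.
dP/dQ = −2.0, so dQ/dP = 1/(−2.0) = -0.500.
ε = (dQ/dP)(P/Q) = (-0.500)(49.00/20).

-1.23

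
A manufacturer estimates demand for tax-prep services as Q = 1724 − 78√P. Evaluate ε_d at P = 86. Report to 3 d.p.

At P = 86, Q = 1000.658.
dQ/dP = −78/(2√P) = -4.205.
ε = (dQ/dP)(P/Q) = (-4.205)(86/1000.658).
|ε| < 1, so demand is inelastic at this price.

-0.361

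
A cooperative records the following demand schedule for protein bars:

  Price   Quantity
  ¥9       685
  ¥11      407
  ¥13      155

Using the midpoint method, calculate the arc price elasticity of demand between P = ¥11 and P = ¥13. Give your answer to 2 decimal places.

At P = 11, Q = 407; at P = 13, Q = 155.
ΔQ = -252, ΔP = 2. Midpoints: P̄ = 12.00, Q̄ = 281.0.
ε = (ΔQ/ΔP)(P̄/Q̄) = (-252/2)(12.00/281.0).

-5.38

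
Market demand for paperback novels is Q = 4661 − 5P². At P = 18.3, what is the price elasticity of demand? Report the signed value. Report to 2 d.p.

-1.12

At P = 18.3, Q = 2986.550.
dQ/dP = −10P = -183.
ε = (dQ/dP)(P/Q) = (-183)(18.3/2986.550).
|ε| > 1, so demand is elastic at this price.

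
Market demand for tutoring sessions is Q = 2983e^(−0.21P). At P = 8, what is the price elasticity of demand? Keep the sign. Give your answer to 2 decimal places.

At P = 8, Q = 555.954.
dQ/dP = −0.21·2983e^(−0.21P) = −0.21Q = -116.750.
ε = (dQ/dP)(P/Q) = (-116.750)(8/555.954).
|ε| > 1, so demand is elastic at this price.

-1.68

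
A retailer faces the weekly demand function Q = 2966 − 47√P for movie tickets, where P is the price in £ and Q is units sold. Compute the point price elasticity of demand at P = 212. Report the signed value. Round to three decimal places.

At P = 212, Q = 2281.670.
dQ/dP = −47/(2√P) = -1.614.
ε = (dQ/dP)(P/Q) = (-1.614)(212/2281.670).

-0.150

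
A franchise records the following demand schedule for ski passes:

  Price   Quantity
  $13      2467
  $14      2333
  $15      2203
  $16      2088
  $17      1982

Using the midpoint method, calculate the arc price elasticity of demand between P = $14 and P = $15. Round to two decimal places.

At P = 14, Q = 2333; at P = 15, Q = 2203.
ΔQ = -130, ΔP = 1. Midpoints: P̄ = 14.50, Q̄ = 2268.0.
ε = (ΔQ/ΔP)(P̄/Q̄) = (-130/1)(14.50/2268.0).

-0.83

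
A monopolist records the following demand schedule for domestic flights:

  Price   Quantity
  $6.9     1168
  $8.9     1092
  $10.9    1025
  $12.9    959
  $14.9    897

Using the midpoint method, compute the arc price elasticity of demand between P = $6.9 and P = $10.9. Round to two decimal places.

-0.29

At P = 6.9, Q = 1168; at P = 10.9, Q = 1025.
ΔQ = -143, ΔP = 4.0. Midpoints: P̄ = 8.90, Q̄ = 1096.5.
ε = (ΔQ/ΔP)(P̄/Q̄) = (-143/4.0)(8.90/1096.5).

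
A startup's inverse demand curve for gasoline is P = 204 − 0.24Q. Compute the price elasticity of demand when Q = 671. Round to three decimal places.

-0.267

At Q = 671, P = 204 − 0.24(671) = 42.96.
dP/dQ = −0.24, so dQ/dP = 1/(−0.24) = -4.167.
ε = (dQ/dP)(P/Q) = (-4.167)(42.96/671).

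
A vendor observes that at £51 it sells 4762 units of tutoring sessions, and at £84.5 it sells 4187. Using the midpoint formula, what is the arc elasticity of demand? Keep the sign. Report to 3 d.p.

-0.260

ΔQ = 4187 − 4762 = -575; ΔP = 84.5 − 51 = 33.5.
Midpoints: P̄ = 67.75, Q̄ = 4474.5.
ε = (ΔQ/ΔP)(P̄/Q̄) = (-575/33.5)(67.75/4474.5).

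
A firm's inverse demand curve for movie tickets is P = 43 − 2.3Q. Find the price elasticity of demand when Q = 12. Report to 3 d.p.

At Q = 12, P = 43 − 2.3(12) = 15.40.
dP/dQ = −2.3, so dQ/dP = 1/(−2.3) = -0.435.
ε = (dQ/dP)(P/Q) = (-0.435)(15.40/12).

-0.558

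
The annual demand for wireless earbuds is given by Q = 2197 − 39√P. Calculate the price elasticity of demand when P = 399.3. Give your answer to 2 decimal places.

At P = 399.3, Q = 1417.683.
dQ/dP = −39/(2√P) = -0.976.
ε = (dQ/dP)(P/Q) = (-0.976)(399.3/1417.683).

-0.27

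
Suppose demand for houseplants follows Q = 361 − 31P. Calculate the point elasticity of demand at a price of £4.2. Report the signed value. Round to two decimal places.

At P = 4.2, Q = 230.800.
dQ/dP = −31.
ε = (dQ/dP)(P/Q) = (-31)(4.2/230.800).
|ε| < 1, so demand is inelastic at this price.

-0.56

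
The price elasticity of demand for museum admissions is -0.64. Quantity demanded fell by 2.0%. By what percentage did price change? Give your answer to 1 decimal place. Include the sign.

3.1%

%ΔP ≈ %ΔQ / ε = (-2.0%)/(-0.64) = 3.12%.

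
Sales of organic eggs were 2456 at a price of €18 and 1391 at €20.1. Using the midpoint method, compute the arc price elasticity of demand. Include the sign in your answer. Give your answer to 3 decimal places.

-5.023

ΔQ = 1391 − 2456 = -1065; ΔP = 20.1 − 18 = 2.1.
Midpoints: P̄ = 19.05, Q̄ = 1923.5.
ε = (ΔQ/ΔP)(P̄/Q̄) = (-1065/2.1)(19.05/1923.5).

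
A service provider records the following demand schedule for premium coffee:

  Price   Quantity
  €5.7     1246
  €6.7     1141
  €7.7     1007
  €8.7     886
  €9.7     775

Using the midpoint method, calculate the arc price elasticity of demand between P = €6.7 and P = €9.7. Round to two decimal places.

-1.04

At P = 6.7, Q = 1141; at P = 9.7, Q = 775.
ΔQ = -366, ΔP = 3.0. Midpoints: P̄ = 8.20, Q̄ = 958.0.
ε = (ΔQ/ΔP)(P̄/Q̄) = (-366/3.0)(8.20/958.0).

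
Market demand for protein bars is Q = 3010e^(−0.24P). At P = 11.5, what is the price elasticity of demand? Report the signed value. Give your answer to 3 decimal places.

At P = 11.5, Q = 190.508.
dQ/dP = −0.24·3010e^(−0.24P) = −0.24Q = -45.722.
ε = (dQ/dP)(P/Q) = (-45.722)(11.5/190.508).

-2.760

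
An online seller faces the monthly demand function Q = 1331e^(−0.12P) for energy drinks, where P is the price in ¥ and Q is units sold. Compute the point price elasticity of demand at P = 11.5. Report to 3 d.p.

At P = 11.5, Q = 334.851.
dQ/dP = −0.12·1331e^(−0.12P) = −0.12Q = -40.182.
ε = (dQ/dP)(P/Q) = (-40.182)(11.5/334.851).
|ε| > 1, so demand is elastic at this price.

-1.380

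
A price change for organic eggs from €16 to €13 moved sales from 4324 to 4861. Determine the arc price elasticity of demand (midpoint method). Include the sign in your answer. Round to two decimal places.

-0.57

ΔQ = 4861 − 4324 = 537; ΔP = 13 − 16 = -3.
Midpoints: P̄ = 14.50, Q̄ = 4592.5.
ε = (ΔQ/ΔP)(P̄/Q̄) = (537/-3)(14.50/4592.5).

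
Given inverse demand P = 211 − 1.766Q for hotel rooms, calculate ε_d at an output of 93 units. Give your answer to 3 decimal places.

At Q = 93, P = 211 − 1.766(93) = 46.76.
dP/dQ = −1.766, so dQ/dP = 1/(−1.766) = -0.566.
ε = (dQ/dP)(P/Q) = (-0.566)(46.76/93).

-0.285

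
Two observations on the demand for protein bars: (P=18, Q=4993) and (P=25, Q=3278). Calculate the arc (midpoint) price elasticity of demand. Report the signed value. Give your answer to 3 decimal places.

ΔQ = 3278 − 4993 = -1715; ΔP = 25 − 18 = 7.
Midpoints: P̄ = 21.50, Q̄ = 4135.5.
ε = (ΔQ/ΔP)(P̄/Q̄) = (-1715/7)(21.50/4135.5).

-1.274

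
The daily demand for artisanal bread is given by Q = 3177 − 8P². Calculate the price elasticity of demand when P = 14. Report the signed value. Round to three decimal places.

At P = 14, Q = 1609.
dQ/dP = −16P = -224.
ε = (dQ/dP)(P/Q) = (-224)(14/1609).

-1.949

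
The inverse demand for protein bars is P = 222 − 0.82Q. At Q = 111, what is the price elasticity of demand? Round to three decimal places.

At Q = 111, P = 222 − 0.82(111) = 130.98.
dP/dQ = −0.82, so dQ/dP = 1/(−0.82) = -1.220.
ε = (dQ/dP)(P/Q) = (-1.220)(130.98/111).

-1.439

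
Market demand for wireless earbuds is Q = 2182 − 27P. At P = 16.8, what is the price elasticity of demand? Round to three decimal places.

At P = 16.8, Q = 1728.400.
dQ/dP = −27.
ε = (dQ/dP)(P/Q) = (-27)(16.8/1728.400).

-0.262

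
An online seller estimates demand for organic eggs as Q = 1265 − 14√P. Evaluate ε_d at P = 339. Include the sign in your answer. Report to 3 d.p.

-0.128

At P = 339, Q = 1007.233.
dQ/dP = −14/(2√P) = -0.380.
ε = (dQ/dP)(P/Q) = (-0.380)(339/1007.233).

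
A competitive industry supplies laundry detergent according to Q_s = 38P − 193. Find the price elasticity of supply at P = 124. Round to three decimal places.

At P = 124, Q_s = 4519.
dQ_s/dP = 38.
ε_s = (dQ_s/dP)(P/Q_s) = (38)(124/4519).

1.043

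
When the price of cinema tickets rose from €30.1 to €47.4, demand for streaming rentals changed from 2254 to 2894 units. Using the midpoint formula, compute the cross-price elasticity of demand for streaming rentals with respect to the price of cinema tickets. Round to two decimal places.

0.56

ΔQ_x = 2894 − 2254 = 640; ΔP_y = 47.4 − 30.1 = 17.3.
Midpoints: P̄_y = 38.75, Q̄_x = 2574.0.
ε_xy = (ΔQ_x/ΔP_y)(P̄_y/Q̄_x) = (640/17.3)(38.75/2574.0).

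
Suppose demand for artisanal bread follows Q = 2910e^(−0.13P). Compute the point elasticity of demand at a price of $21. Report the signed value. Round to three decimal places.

At P = 21, Q = 189.788.
dQ/dP = −0.13·2910e^(−0.13P) = −0.13Q = -24.672.
ε = (dQ/dP)(P/Q) = (-24.672)(21/189.788).

-2.730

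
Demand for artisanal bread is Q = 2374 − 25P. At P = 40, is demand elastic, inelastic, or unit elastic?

Q = 1374, dQ/dP = -25.
ε = (dQ/dP)(P/Q) ≈ -0.728.
|ε| = 0.73 < 1.

inelastic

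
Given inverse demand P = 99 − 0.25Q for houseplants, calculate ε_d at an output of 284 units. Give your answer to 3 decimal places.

At Q = 284, P = 99 − 0.25(284) = 28.00.
dP/dQ = −0.25, so dQ/dP = 1/(−0.25) = -4.000.
ε = (dQ/dP)(P/Q) = (-4.000)(28.00/284).

-0.394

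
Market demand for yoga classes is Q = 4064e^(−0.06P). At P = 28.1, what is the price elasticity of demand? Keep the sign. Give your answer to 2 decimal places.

At P = 28.1, Q = 752.893.
dQ/dP = −0.06·4064e^(−0.06P) = −0.06Q = -45.174.
ε = (dQ/dP)(P/Q) = (-45.174)(28.1/752.893).

-1.69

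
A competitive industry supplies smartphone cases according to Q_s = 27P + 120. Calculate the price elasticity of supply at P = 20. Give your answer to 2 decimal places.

0.82

At P = 20, Q_s = 660.
dQ_s/dP = 27.
ε_s = (dQ_s/dP)(P/Q_s) = (27)(20/660).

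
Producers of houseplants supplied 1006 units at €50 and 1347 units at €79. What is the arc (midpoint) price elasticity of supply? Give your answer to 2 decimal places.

ΔQ = 1347 − 1006 = 341; ΔP = 79 − 50 = 29.
Midpoints: P̄ = 64.50, Q̄ = 1176.5.
ε_s = (ΔQ/ΔP)(P̄/Q̄) = (341/29)(64.50/1176.5).

0.64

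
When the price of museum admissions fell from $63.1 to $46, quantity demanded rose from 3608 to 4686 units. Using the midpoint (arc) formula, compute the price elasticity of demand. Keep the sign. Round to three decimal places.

-0.829

ΔQ = 4686 − 3608 = 1078; ΔP = 46 − 63.1 = -17.1.
Midpoints: P̄ = 54.55, Q̄ = 4147.0.
ε = (ΔQ/ΔP)(P̄/Q̄) = (1078/-17.1)(54.55/4147.0).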